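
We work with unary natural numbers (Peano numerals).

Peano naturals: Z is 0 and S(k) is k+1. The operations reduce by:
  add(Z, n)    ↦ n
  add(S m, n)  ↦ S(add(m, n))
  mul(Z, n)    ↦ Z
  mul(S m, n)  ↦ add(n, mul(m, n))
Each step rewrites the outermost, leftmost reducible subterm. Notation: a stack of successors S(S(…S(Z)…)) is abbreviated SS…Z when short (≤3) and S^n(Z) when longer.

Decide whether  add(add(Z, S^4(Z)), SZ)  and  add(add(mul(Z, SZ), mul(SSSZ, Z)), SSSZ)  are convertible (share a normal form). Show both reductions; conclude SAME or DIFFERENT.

Answer: DIFFERENT — A ⇓ S^5(Z), B ⇓ SSSZ

Derivation:
Term A:
  start: add(add(Z, S^4(Z)), SZ)
  [1] add(S^4(Z), SZ)
  [2] S(add(SSSZ, SZ))
  [3] S(S(add(SSZ, SZ)))
  [4] S(S(S(add(SZ, SZ))))
  [5] S(S(S(S(add(Z, SZ)))))
  [6] S^5(Z)

Term B:
  start: add(add(mul(Z, SZ), mul(SSSZ, Z)), SSSZ)
  [1] add(add(Z, mul(SSSZ, Z)), SSSZ)
  [2] add(mul(SSSZ, Z), SSSZ)
  [3] add(add(Z, mul(SSZ, Z)), SSSZ)
  [4] add(mul(SSZ, Z), SSSZ)
  [5] add(add(Z, mul(SZ, Z)), SSSZ)
  [6] add(mul(SZ, Z), SSSZ)
  [7] add(add(Z, mul(Z, Z)), SSSZ)
  [8] add(mul(Z, Z), SSSZ)
  [9] add(Z, SSSZ)
  [10] SSSZ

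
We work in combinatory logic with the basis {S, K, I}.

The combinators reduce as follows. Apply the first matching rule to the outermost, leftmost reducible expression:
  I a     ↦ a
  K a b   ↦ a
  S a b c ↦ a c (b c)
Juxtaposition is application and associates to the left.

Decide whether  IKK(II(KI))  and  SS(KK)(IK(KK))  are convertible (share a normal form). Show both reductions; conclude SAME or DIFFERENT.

Answer: DIFFERENT — A ⇓ K, B ⇓ S(K(KK))K

Derivation:
Term A:
  start: IKK(II(KI))
  [1] KK(II(KI))
  [2] K

Term B:
  start: SS(KK)(IK(KK))
  [1] S(IK(KK))(KK(IK(KK)))
  [2] S(K(KK))(KK(IK(KK)))
  [3] S(K(KK))K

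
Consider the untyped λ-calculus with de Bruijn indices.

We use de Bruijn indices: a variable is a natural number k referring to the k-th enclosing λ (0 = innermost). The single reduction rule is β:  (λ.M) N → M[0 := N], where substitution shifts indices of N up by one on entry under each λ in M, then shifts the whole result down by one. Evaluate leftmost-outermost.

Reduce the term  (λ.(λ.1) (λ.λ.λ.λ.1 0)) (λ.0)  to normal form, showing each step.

Answer: normal form = λ.0  (in 2 steps)

Derivation:
  start: (λ.(λ.1) (λ.λ.λ.λ.1 0)) (λ.0)
  step 1: (λ.λ.0) (λ.λ.λ.λ.1 0)
  step 2: λ.0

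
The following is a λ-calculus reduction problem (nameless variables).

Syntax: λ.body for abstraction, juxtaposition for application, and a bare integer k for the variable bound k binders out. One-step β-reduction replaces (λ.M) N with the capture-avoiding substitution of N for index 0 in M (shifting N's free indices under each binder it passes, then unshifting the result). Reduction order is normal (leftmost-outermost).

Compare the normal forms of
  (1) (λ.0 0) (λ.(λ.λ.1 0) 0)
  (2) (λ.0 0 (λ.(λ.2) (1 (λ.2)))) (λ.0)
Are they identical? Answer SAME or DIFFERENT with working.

Answer: DIFFERENT — A ⇓ λ.λ.1 0, B ⇓ λ.λ.0

Derivation:
Term A:
  start: (λ.0 0) (λ.(λ.λ.1 0) 0)
  step 1: (λ.(λ.λ.1 0) 0) (λ.(λ.λ.1 0) 0)
  step 2: (λ.λ.1 0) (λ.(λ.λ.1 0) 0)
  step 3: λ.(λ.(λ.λ.1 0) 0) 0
  step 4: λ.(λ.λ.1 0) 0
  step 5: λ.λ.1 0

Term B:
  start: (λ.0 0 (λ.(λ.2) (1 (λ.2)))) (λ.0)
  step 1: (λ.0) (λ.0) (λ.(λ.λ.0) ((λ.0) (λ.λ.0)))
  step 2: (λ.0) (λ.(λ.λ.0) ((λ.0) (λ.λ.0)))
  step 3: λ.(λ.λ.0) ((λ.0) (λ.λ.0))
  step 4: λ.λ.0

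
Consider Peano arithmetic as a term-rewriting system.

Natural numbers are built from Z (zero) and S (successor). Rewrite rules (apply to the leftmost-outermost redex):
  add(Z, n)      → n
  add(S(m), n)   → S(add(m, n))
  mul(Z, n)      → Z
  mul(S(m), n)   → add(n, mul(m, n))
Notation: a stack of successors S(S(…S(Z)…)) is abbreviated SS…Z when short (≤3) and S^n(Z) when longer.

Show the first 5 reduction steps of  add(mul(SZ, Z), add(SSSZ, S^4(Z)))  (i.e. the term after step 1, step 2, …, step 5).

  start: add(mul(SZ, Z), add(SSSZ, S^4(Z)))
  [1] add(add(Z, mul(Z, Z)), add(SSSZ, S^4(Z)))
  [2] add(mul(Z, Z), add(SSSZ, S^4(Z)))
  [3] add(Z, add(SSSZ, S^4(Z)))
  [4] add(SSSZ, S^4(Z))
  [5] S(add(SSZ, S^4(Z)))

Answer: after 5 steps: S(add(SSZ, S^4(Z)))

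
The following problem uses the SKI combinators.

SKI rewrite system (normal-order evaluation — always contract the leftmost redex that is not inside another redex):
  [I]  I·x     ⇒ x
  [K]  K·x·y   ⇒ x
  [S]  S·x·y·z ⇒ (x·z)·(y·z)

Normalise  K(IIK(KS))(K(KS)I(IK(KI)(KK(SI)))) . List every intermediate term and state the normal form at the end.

Answer: normal form = K(KS)  (in 3 steps)

Working:
  start: K(IIK(KS))(K(KS)I(IK(KI)(KK(SI))))
  step 1: IIK(KS)
  step 2: IK(KS)
  step 3: K(KS)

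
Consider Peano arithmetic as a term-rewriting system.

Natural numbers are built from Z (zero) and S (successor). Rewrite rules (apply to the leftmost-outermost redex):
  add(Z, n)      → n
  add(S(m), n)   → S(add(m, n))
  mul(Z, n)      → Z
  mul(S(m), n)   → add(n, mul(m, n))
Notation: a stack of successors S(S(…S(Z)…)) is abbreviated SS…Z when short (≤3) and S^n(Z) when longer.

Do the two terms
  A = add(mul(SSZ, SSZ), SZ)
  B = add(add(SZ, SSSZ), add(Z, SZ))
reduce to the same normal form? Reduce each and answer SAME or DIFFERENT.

Answer: SAME — A ⇓ S^5(Z), B ⇓ S^5(Z)

Derivation:
Term A:
  start: add(mul(SSZ, SSZ), SZ)
  →1  add(add(SSZ, mul(SZ, SSZ)), SZ)
  →2  add(S(add(SZ, mul(SZ, SSZ))), SZ)
  →3  S(add(add(SZ, mul(SZ, SSZ)), SZ))
  →4  S(add(S(add(Z, mul(SZ, SSZ))), SZ))
  →5  S(S(add(add(Z, mul(SZ, SSZ)), SZ)))
  →6  S(S(add(mul(SZ, SSZ), SZ)))
  →7  S(S(add(add(SSZ, mul(Z, SSZ)), SZ)))
  →8  S(S(add(S(add(SZ, mul(Z, SSZ))), SZ)))
  →9  S(S(S(add(add(SZ, mul(Z, SSZ)), SZ))))
  →10  S(S(S(add(S(add(Z, mul(Z, SSZ))), SZ))))
  →11  S(S(S(S(add(add(Z, mul(Z, SSZ)), SZ)))))
  →12  S(S(S(S(add(mul(Z, SSZ), SZ)))))
  →13  S(S(S(S(add(Z, SZ)))))
  →14  S^5(Z)

Term B:
  start: add(add(SZ, SSSZ), add(Z, SZ))
  →1  add(S(add(Z, SSSZ)), add(Z, SZ))
  →2  S(add(add(Z, SSSZ), add(Z, SZ)))
  →3  S(add(SSSZ, add(Z, SZ)))
  →4  S(S(add(SSZ, add(Z, SZ))))
  →5  S(S(S(add(SZ, add(Z, SZ)))))
  →6  S(S(S(S(add(Z, add(Z, SZ))))))
  →7  S(S(S(S(add(Z, SZ)))))
  →8  S^5(Z)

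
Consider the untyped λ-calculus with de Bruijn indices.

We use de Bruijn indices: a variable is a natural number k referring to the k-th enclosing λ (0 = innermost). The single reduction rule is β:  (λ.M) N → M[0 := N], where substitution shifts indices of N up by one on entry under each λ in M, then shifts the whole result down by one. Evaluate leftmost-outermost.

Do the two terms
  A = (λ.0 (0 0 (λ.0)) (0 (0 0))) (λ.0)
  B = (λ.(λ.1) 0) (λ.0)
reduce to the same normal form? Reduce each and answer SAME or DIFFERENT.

Term A:
  start: (λ.0 (0 0 (λ.0)) (0 (0 0))) (λ.0)
  →1  (λ.0) ((λ.0) (λ.0) (λ.0)) ((λ.0) ((λ.0) (λ.0)))
  →2  (λ.0) (λ.0) (λ.0) ((λ.0) ((λ.0) (λ.0)))
  →3  (λ.0) (λ.0) ((λ.0) ((λ.0) (λ.0)))
  →4  (λ.0) ((λ.0) ((λ.0) (λ.0)))
  →5  (λ.0) ((λ.0) (λ.0))
  →6  (λ.0) (λ.0)
  →7  λ.0

Term B:
  start: (λ.(λ.1) 0) (λ.0)
  →1  (λ.λ.0) (λ.0)
  →2  λ.0

Answer: SAME — A ⇓ λ.0, B ⇓ λ.0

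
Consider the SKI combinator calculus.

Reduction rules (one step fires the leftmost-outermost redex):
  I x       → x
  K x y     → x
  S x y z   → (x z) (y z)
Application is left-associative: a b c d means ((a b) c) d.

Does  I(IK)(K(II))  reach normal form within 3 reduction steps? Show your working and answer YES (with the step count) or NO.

Answer: YES — reaches normal form K(KI) in 3 ≤ 3 steps

Working:
  start: I(IK)(K(II))
  [1] IK(K(II))
  [2] K(K(II))
  [3] K(KI)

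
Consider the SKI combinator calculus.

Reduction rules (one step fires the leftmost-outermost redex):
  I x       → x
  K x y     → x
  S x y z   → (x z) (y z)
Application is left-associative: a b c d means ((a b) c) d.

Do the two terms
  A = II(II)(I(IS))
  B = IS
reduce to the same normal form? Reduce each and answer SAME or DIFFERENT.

Term A:
  start: II(II)(I(IS))
  step 1: I(II)(I(IS))
  step 2: II(I(IS))
  step 3: I(I(IS))
  step 4: I(IS)
  step 5: IS
  step 6: S

Term B:
  start: IS
  step 1: S

Answer: SAME — A ⇓ S, B ⇓ S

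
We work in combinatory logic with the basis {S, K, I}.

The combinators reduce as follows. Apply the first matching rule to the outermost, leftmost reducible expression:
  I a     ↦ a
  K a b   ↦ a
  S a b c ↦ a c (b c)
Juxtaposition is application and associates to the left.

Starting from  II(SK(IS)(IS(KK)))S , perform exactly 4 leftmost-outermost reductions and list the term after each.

Answer: after 4 steps: IS(KK)S

Reduction:
  start: II(SK(IS)(IS(KK)))S
  →1  I(SK(IS)(IS(KK)))S
  →2  SK(IS)(IS(KK))S
  →3  K(IS(KK))(IS(IS(KK)))S
  →4  IS(KK)S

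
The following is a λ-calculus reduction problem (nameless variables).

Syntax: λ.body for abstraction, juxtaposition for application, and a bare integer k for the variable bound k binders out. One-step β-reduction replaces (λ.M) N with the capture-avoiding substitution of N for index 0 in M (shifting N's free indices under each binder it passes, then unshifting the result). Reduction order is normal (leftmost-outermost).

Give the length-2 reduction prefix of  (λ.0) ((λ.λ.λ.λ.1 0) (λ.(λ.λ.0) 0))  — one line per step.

Answer: after 2 steps: λ.λ.λ.1 0

Derivation:
  start: (λ.0) ((λ.λ.λ.λ.1 0) (λ.(λ.λ.0) 0))
  [1] (λ.λ.λ.λ.1 0) (λ.(λ.λ.0) 0)
  [2] λ.λ.λ.1 0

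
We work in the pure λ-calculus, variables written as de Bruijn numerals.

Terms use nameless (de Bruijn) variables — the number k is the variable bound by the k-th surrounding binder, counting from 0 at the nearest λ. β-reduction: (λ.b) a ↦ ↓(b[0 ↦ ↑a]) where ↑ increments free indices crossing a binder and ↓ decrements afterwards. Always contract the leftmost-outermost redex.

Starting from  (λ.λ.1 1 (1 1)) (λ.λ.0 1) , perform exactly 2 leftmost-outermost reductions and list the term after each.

Answer: after 2 steps: λ.(λ.0 (λ.λ.0 1)) ((λ.λ.0 1) (λ.λ.0 1))

Derivation:
  start: (λ.λ.1 1 (1 1)) (λ.λ.0 1)
  step 1: λ.(λ.λ.0 1) (λ.λ.0 1) ((λ.λ.0 1) (λ.λ.0 1))
  step 2: λ.(λ.0 (λ.λ.0 1)) ((λ.λ.0 1) (λ.λ.0 1))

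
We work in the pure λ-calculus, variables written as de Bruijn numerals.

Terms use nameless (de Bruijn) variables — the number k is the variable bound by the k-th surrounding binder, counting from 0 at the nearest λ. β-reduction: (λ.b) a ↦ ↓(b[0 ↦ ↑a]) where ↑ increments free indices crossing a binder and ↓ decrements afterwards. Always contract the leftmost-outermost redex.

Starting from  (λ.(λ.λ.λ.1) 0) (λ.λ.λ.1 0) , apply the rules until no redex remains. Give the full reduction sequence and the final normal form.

Answer: normal form = λ.λ.1  (in 2 steps)

Working:
  start: (λ.(λ.λ.λ.1) 0) (λ.λ.λ.1 0)
  →1  (λ.λ.λ.1) (λ.λ.λ.1 0)
  →2  λ.λ.1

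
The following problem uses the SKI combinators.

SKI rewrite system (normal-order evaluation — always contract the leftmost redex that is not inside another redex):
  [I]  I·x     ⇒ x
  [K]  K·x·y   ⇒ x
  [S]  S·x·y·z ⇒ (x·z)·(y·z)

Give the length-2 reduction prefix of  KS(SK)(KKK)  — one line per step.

  start: KS(SK)(KKK)
  [1] S(KKK)
  [2] SK

Answer: after 2 steps: SK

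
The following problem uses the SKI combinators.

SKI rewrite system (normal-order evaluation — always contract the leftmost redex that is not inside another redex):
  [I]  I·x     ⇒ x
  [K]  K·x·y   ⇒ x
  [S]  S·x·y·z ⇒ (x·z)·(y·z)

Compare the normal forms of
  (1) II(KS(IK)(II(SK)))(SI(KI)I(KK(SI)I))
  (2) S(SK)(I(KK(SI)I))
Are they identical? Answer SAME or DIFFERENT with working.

Answer: SAME — A ⇓ S(SK)(KI), B ⇓ S(SK)(KI)

Reduction:
Term A:
  start: II(KS(IK)(II(SK)))(SI(KI)I(KK(SI)I))
  step 1: I(KS(IK)(II(SK)))(SI(KI)I(KK(SI)I))
  step 2: KS(IK)(II(SK))(SI(KI)I(KK(SI)I))
  step 3: S(II(SK))(SI(KI)I(KK(SI)I))
  step 4: S(I(SK))(SI(KI)I(KK(SI)I))
  step 5: S(SK)(SI(KI)I(KK(SI)I))
  step 6: S(SK)(II(KII)(KK(SI)I))
  step 7: S(SK)(I(KII)(KK(SI)I))
  step 8: S(SK)(KII(KK(SI)I))
  step 9: S(SK)(I(KK(SI)I))
  step 10: S(SK)(KK(SI)I)
  step 11: S(SK)(KI)

Term B:
  start: S(SK)(I(KK(SI)I))
  step 1: S(SK)(KK(SI)I)
  step 2: S(SK)(KI)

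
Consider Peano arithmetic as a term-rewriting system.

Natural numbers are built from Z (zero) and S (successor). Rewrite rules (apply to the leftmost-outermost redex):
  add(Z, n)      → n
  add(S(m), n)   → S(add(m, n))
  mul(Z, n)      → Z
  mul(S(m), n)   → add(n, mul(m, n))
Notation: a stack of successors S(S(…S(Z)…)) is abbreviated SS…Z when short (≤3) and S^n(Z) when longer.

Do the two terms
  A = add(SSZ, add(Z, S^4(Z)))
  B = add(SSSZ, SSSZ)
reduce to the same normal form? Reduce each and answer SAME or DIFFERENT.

Answer: SAME — A ⇓ S^6(Z), B ⇓ S^6(Z)

Reduction:
Term A:
  start: add(SSZ, add(Z, S^4(Z)))
  →1  S(add(SZ, add(Z, S^4(Z))))
  →2  S(S(add(Z, add(Z, S^4(Z)))))
  →3  S(S(add(Z, S^4(Z))))
  →4  S^6(Z)

Term B:
  start: add(SSSZ, SSSZ)
  →1  S(add(SSZ, SSSZ))
  →2  S(S(add(SZ, SSSZ)))
  →3  S(S(S(add(Z, SSSZ))))
  →4  S^6(Z)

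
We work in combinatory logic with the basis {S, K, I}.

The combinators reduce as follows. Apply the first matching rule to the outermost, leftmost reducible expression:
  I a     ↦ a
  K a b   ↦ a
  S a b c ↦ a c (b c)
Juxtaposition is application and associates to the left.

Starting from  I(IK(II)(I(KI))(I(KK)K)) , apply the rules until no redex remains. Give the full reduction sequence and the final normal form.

  start: I(IK(II)(I(KI))(I(KK)K))
  [1] IK(II)(I(KI))(I(KK)K)
  [2] K(II)(I(KI))(I(KK)K)
  [3] II(I(KK)K)
  [4] I(I(KK)K)
  [5] I(KK)K
  [6] KKK
  [7] K

Answer: normal form = K  (in 7 steps)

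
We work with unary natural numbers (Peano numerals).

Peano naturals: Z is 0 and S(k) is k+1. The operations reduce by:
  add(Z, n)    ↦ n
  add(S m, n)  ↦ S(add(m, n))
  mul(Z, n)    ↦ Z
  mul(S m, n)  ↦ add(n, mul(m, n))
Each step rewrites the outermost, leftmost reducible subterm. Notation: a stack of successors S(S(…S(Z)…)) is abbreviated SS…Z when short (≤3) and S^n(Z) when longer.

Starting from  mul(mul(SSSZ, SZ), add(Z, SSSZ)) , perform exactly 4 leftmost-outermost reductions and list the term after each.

Answer: after 4 steps: add(SSSZ, mul(add(Z, mul(SSZ, SZ)), add(Z, SSSZ)))

Working:
  start: mul(mul(SSSZ, SZ), add(Z, SSSZ))
  step 1: mul(add(SZ, mul(SSZ, SZ)), add(Z, SSSZ))
  step 2: mul(S(add(Z, mul(SSZ, SZ))), add(Z, SSSZ))
  step 3: add(add(Z, SSSZ), mul(add(Z, mul(SSZ, SZ)), add(Z, SSSZ)))
  step 4: add(SSSZ, mul(add(Z, mul(SSZ, SZ)), add(Z, SSSZ)))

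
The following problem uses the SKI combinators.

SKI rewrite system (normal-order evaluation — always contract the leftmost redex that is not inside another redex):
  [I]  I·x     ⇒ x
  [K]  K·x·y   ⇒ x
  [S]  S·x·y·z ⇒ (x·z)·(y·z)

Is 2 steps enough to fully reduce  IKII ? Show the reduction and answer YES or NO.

  start: IKII
  →1  KII
  →2  I

Answer: YES — reaches normal form I in 2 ≤ 2 steps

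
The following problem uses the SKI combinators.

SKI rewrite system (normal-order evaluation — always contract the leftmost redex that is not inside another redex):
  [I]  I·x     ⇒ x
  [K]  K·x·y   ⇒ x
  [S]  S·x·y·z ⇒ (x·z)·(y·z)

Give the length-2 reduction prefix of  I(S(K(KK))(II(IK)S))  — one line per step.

Answer: after 2 steps: S(K(KK))(I(IK)S)

Working:
  start: I(S(K(KK))(II(IK)S))
  →1  S(K(KK))(II(IK)S)
  →2  S(K(KK))(I(IK)S)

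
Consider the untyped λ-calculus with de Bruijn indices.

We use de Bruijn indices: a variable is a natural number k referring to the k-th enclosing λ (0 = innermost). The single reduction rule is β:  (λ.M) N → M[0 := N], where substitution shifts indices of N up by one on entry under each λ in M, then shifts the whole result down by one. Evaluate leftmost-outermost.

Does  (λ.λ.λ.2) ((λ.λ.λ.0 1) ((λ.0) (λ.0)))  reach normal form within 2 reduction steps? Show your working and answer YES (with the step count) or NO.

  start: (λ.λ.λ.2) ((λ.λ.λ.0 1) ((λ.0) (λ.0)))
  →1  λ.λ.(λ.λ.λ.0 1) ((λ.0) (λ.0))
  →2  λ.λ.λ.λ.0 1

Answer: YES — reaches normal form λ.λ.λ.λ.0 1 in 2 ≤ 2 steps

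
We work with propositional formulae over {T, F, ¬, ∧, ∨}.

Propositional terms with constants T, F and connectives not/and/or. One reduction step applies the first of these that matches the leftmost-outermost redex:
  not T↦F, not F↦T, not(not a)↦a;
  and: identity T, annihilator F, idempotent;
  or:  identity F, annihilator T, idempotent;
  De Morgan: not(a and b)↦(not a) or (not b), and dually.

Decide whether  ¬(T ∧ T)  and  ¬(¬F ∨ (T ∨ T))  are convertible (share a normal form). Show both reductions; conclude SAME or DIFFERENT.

Answer: SAME — A ⇓ F, B ⇓ F

Working:
Term A:
  start: ¬(T ∧ T)
  [1] ¬T ∨ ¬T
  [2] ¬T
  [3] F

Term B:
  start: ¬(¬F ∨ (T ∨ T))
  [1] ¬¬F ∧ ¬(T ∨ T)
  [2] F ∧ ¬(T ∨ T)
  [3] F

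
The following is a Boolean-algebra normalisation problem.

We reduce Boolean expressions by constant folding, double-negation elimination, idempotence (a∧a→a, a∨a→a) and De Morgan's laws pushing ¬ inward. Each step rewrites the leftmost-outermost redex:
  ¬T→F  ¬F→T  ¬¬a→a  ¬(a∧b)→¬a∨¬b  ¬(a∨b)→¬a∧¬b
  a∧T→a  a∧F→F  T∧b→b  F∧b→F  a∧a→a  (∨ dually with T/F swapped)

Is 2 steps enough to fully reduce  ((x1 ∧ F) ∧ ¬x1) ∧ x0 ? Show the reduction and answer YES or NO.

  start: ((x1 ∧ F) ∧ ¬x1) ∧ x0
  [1] (F ∧ ¬x1) ∧ x0
  [2] F ∧ x0

Answer: NO — after 2 steps the term is F ∧ x0, not yet normal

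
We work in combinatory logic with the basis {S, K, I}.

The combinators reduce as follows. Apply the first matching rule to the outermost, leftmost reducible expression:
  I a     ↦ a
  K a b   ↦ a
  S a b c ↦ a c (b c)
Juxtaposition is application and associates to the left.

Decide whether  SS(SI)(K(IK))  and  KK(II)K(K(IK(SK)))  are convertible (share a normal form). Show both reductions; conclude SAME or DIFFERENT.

Term A:
  start: SS(SI)(K(IK))
  step 1: S(K(IK))(SI(K(IK)))
  step 2: S(KK)(SI(K(IK)))
  step 3: S(KK)(SI(KK))

Term B:
  start: KK(II)K(K(IK(SK)))
  step 1: KK(K(IK(SK)))
  step 2: K

Answer: DIFFERENT — A ⇓ S(KK)(SI(KK)), B ⇓ K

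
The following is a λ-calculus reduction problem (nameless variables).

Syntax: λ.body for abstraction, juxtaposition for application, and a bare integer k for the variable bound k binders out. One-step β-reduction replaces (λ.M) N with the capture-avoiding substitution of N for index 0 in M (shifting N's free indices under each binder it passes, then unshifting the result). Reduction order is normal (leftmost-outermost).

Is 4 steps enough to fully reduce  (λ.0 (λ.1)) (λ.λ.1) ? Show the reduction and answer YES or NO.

Answer: YES — reaches normal form λ.λ.λ.λ.1 in 2 ≤ 4 steps

Derivation:
  start: (λ.0 (λ.1)) (λ.λ.1)
  →1  (λ.λ.1) (λ.λ.λ.1)
  →2  λ.λ.λ.λ.1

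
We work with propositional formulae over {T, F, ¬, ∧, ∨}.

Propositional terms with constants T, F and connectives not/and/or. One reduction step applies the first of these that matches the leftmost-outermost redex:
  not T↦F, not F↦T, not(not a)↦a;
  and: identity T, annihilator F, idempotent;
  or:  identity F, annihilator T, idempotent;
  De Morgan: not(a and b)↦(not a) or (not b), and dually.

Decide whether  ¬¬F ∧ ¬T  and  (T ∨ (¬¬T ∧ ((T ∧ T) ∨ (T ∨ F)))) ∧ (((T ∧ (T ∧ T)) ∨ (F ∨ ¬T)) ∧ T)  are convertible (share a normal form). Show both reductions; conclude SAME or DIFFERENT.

Answer: DIFFERENT — A ⇓ F, B ⇓ T

Derivation:
Term A:
  start: ¬¬F ∧ ¬T
  →1  F ∧ ¬T
  →2  F

Term B:
  start: (T ∨ (¬¬T ∧ ((T ∧ T) ∨ (T ∨ F)))) ∧ (((T ∧ (T ∧ T)) ∨ (F ∨ ¬T)) ∧ T)
  →1  T ∧ (((T ∧ (T ∧ T)) ∨ (F ∨ ¬T)) ∧ T)
  →2  ((T ∧ (T ∧ T)) ∨ (F ∨ ¬T)) ∧ T
  →3  (T ∧ (T ∧ T)) ∨ (F ∨ ¬T)
  →4  (T ∧ T) ∨ (F ∨ ¬T)
  →5  T ∨ (F ∨ ¬T)
  →6  T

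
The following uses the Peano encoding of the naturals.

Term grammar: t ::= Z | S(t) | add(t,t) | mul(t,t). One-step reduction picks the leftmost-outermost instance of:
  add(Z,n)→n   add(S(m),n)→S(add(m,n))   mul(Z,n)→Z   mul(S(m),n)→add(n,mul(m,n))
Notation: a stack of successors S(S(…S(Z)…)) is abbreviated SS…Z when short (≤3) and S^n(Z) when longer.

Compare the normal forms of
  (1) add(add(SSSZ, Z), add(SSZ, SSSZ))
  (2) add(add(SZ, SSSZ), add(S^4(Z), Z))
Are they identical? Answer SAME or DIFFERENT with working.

Answer: SAME — A ⇓ S^8(Z), B ⇓ S^8(Z)

Derivation:
Term A:
  start: add(add(SSSZ, Z), add(SSZ, SSSZ))
  [1] add(S(add(SSZ, Z)), add(SSZ, SSSZ))
  [2] S(add(add(SSZ, Z), add(SSZ, SSSZ)))
  [3] S(add(S(add(SZ, Z)), add(SSZ, SSSZ)))
  [4] S(S(add(add(SZ, Z), add(SSZ, SSSZ))))
  [5] S(S(add(S(add(Z, Z)), add(SSZ, SSSZ))))
  [6] S(S(S(add(add(Z, Z), add(SSZ, SSSZ)))))
  [7] S(S(S(add(Z, add(SSZ, SSSZ)))))
  [8] S(S(S(add(SSZ, SSSZ))))
  [9] S(S(S(S(add(SZ, SSSZ)))))
  [10] S(S(S(S(S(add(Z, SSSZ))))))
  [11] S^8(Z)

Term B:
  start: add(add(SZ, SSSZ), add(S^4(Z), Z))
  [1] add(S(add(Z, SSSZ)), add(S^4(Z), Z))
  [2] S(add(add(Z, SSSZ), add(S^4(Z), Z)))
  [3] S(add(SSSZ, add(S^4(Z), Z)))
  [4] S(S(add(SSZ, add(S^4(Z), Z))))
  [5] S(S(S(add(SZ, add(S^4(Z), Z)))))
  [6] S(S(S(S(add(Z, add(S^4(Z), Z))))))
  [7] S(S(S(S(add(S^4(Z), Z)))))
  [8] S(S(S(S(S(add(SSSZ, Z))))))
  [9] S(S(S(S(S(S(add(SSZ, Z)))))))
  [10] S(S(S(S(S(S(S(add(SZ, Z))))))))
  [11] S(S(S(S(S(S(S(S(add(Z, Z)))))))))
  [12] S^8(Z)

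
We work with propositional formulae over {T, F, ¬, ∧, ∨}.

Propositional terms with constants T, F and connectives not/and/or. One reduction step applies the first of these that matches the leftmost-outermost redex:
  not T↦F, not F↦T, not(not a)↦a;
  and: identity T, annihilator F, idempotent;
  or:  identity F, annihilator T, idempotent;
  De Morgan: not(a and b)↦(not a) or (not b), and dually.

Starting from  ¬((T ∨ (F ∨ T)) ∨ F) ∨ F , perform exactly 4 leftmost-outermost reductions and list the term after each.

Answer: after 4 steps: (F ∧ ¬(F ∨ T)) ∧ ¬F

Working:
  start: ¬((T ∨ (F ∨ T)) ∨ F) ∨ F
  [1] ¬((T ∨ (F ∨ T)) ∨ F)
  [2] ¬(T ∨ (F ∨ T)) ∧ ¬F
  [3] (¬T ∧ ¬(F ∨ T)) ∧ ¬F
  [4] (F ∧ ¬(F ∨ T)) ∧ ¬F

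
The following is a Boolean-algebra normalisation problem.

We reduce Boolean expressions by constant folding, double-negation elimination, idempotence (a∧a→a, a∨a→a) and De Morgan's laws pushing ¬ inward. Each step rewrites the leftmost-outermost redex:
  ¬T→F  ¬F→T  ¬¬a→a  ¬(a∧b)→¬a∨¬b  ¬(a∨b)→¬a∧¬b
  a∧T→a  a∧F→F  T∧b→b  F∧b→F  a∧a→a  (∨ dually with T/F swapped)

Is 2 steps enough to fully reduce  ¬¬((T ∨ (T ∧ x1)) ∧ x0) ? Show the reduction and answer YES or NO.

  start: ¬¬((T ∨ (T ∧ x1)) ∧ x0)
  [1] (T ∨ (T ∧ x1)) ∧ x0
  [2] T ∧ x0

Answer: NO — after 2 steps the term is T ∧ x0, not yet normal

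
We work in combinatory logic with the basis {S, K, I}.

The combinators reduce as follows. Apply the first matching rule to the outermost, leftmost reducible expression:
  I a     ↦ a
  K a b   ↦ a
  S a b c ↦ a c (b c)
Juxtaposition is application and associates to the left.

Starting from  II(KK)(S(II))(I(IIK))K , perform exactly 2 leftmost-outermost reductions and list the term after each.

  start: II(KK)(S(II))(I(IIK))K
  step 1: I(KK)(S(II))(I(IIK))K
  step 2: KK(S(II))(I(IIK))K

Answer: after 2 steps: KK(S(II))(I(IIK))K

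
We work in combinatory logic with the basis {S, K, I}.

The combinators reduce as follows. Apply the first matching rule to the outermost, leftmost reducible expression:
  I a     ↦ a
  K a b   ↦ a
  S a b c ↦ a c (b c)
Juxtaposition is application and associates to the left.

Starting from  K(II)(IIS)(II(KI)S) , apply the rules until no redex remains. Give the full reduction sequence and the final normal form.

Answer: normal form = I  (in 6 steps)

Derivation:
  start: K(II)(IIS)(II(KI)S)
  [1] II(II(KI)S)
  [2] I(II(KI)S)
  [3] II(KI)S
  [4] I(KI)S
  [5] KIS
  [6] I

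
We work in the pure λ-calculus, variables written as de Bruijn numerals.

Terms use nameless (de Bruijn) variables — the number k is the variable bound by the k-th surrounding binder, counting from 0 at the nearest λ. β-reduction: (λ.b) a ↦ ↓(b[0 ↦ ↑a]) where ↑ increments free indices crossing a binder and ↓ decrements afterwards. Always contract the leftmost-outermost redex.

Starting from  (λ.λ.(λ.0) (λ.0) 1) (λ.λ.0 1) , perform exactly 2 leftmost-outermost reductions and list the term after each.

Answer: after 2 steps: λ.(λ.0) (λ.λ.0 1)

Derivation:
  start: (λ.λ.(λ.0) (λ.0) 1) (λ.λ.0 1)
  [1] λ.(λ.0) (λ.0) (λ.λ.0 1)
  [2] λ.(λ.0) (λ.λ.0 1)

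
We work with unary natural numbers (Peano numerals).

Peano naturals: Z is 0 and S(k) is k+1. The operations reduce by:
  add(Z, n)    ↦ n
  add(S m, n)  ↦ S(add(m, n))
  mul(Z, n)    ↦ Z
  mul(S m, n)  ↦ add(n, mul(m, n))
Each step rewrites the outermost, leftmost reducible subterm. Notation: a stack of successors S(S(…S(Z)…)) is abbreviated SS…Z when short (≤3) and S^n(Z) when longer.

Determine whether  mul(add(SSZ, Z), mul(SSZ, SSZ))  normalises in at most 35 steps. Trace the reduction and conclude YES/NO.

  start: mul(add(SSZ, Z), mul(SSZ, SSZ))
  step 1: mul(S(add(SZ, Z)), mul(SSZ, SSZ))
  step 2: add(mul(SSZ, SSZ), mul(add(SZ, Z), mul(SSZ, SSZ)))
  step 3: add(add(SSZ, mul(SZ, SSZ)), mul(add(SZ, Z), mul(SSZ, SSZ)))
  step 4: add(S(add(SZ, mul(SZ, SSZ))), mul(add(SZ, Z), mul(SSZ, SSZ)))
  step 5: S(add(add(SZ, mul(SZ, SSZ)), mul(add(SZ, Z), mul(SSZ, SSZ))))
  step 6: S(add(S(add(Z, mul(SZ, SSZ))), mul(add(SZ, Z), mul(SSZ, SSZ))))
  step 7: S(S(add(add(Z, mul(SZ, SSZ)), mul(add(SZ, Z), mul(SSZ, SSZ)))))
  step 8: S(S(add(mul(SZ, SSZ), mul(add(SZ, Z), mul(SSZ, SSZ)))))
  step 9: S(S(add(add(SSZ, mul(Z, SSZ)), mul(add(SZ, Z), mul(SSZ, SSZ)))))
  step 10: S(S(add(S(add(SZ, mul(Z, SSZ))), mul(add(SZ, Z), mul(SSZ, SSZ)))))
  step 11: S(S(S(add(add(SZ, mul(Z, SSZ)), mul(add(SZ, Z), mul(SSZ, SSZ))))))
  step 12: S(S(S(add(S(add(Z, mul(Z, SSZ))), mul(add(SZ, Z), mul(SSZ, SSZ))))))
  step 13: S(S(S(S(add(add(Z, mul(Z, SSZ)), mul(add(SZ, Z), mul(SSZ, SSZ)))))))
  step 14: S(S(S(S(add(mul(Z, SSZ), mul(add(SZ, Z), mul(SSZ, SSZ)))))))
  step 15: S(S(S(S(add(Z, mul(add(SZ, Z), mul(SSZ, SSZ)))))))
  step 16: S(S(S(S(mul(add(SZ, Z), mul(SSZ, SSZ))))))
  step 17: S(S(S(S(mul(S(add(Z, Z)), mul(SSZ, SSZ))))))
  step 18: S(S(S(S(add(mul(SSZ, SSZ), mul(add(Z, Z), mul(SSZ, SSZ)))))))
  step 19: S(S(S(S(add(add(SSZ, mul(SZ, SSZ)), mul(add(Z, Z), mul(SSZ, SSZ)))))))
  step 20: S(S(S(S(add(S(add(SZ, mul(SZ, SSZ))), mul(add(Z, Z), mul(SSZ, SSZ)))))))
  step 21: S(S(S(S(S(add(add(SZ, mul(SZ, SSZ)), mul(add(Z, Z), mul(SSZ, SSZ))))))))
  step 22: S(S(S(S(S(add(S(add(Z, mul(SZ, SSZ))), mul(add(Z, Z), mul(SSZ, SSZ))))))))
  step 23: S(S(S(S(S(S(add(add(Z, mul(SZ, SSZ)), mul(add(Z, Z), mul(SSZ, SSZ)))))))))
  step 24: S(S(S(S(S(S(add(mul(SZ, SSZ), mul(add(Z, Z), mul(SSZ, SSZ)))))))))
  step 25: S(S(S(S(S(S(add(add(SSZ, mul(Z, SSZ)), mul(add(Z, Z), mul(SSZ, SSZ)))))))))
  step 26: S(S(S(S(S(S(add(S(add(SZ, mul(Z, SSZ))), mul(add(Z, Z), mul(SSZ, SSZ)))))))))
  step 27: S(S(S(S(S(S(S(add(add(SZ, mul(Z, SSZ)), mul(add(Z, Z), mul(SSZ, SSZ))))))))))
  step 28: S(S(S(S(S(S(S(add(S(add(Z, mul(Z, SSZ))), mul(add(Z, Z), mul(SSZ, SSZ))))))))))
  step 29: S(S(S(S(S(S(S(S(add(add(Z, mul(Z, SSZ)), mul(add(Z, Z), mul(SSZ, SSZ)))))))))))
  step 30: S(S(S(S(S(S(S(S(add(mul(Z, SSZ), mul(add(Z, Z), mul(SSZ, SSZ)))))))))))
  step 31: S(S(S(S(S(S(S(S(add(Z, mul(add(Z, Z), mul(SSZ, SSZ)))))))))))
  step 32: S(S(S(S(S(S(S(S(mul(add(Z, Z), mul(SSZ, SSZ))))))))))
  step 33: S(S(S(S(S(S(S(S(mul(Z, mul(SSZ, SSZ))))))))))
  step 34: S^8(Z)

Answer: YES — reaches normal form S^8(Z) in 34 ≤ 35 steps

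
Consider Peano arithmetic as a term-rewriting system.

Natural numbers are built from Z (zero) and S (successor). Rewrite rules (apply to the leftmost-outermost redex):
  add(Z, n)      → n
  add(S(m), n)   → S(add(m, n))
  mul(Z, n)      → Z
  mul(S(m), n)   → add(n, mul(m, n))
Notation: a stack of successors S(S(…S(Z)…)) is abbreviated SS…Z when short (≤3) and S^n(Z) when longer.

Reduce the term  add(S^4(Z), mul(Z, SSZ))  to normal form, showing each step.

  start: add(S^4(Z), mul(Z, SSZ))
  [1] S(add(SSSZ, mul(Z, SSZ)))
  [2] S(S(add(SSZ, mul(Z, SSZ))))
  [3] S(S(S(add(SZ, mul(Z, SSZ)))))
  [4] S(S(S(S(add(Z, mul(Z, SSZ))))))
  [5] S(S(S(S(mul(Z, SSZ)))))
  [6] S^4(Z)

Answer: normal form = S^4(Z)  (in 6 steps)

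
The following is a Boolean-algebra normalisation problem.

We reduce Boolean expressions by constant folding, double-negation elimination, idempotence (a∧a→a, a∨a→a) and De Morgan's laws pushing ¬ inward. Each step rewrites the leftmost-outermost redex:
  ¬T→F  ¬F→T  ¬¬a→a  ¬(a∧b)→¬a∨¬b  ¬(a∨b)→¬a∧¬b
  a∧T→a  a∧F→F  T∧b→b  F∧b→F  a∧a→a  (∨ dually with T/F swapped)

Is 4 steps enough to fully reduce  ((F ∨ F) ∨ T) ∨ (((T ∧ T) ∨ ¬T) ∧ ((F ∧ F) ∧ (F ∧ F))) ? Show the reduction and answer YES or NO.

Answer: YES — reaches normal form T in 2 ≤ 4 steps

Derivation:
  start: ((F ∨ F) ∨ T) ∨ (((T ∧ T) ∨ ¬T) ∧ ((F ∧ F) ∧ (F ∧ F)))
  →1  T ∨ (((T ∧ T) ∨ ¬T) ∧ ((F ∧ F) ∧ (F ∧ F)))
  →2  T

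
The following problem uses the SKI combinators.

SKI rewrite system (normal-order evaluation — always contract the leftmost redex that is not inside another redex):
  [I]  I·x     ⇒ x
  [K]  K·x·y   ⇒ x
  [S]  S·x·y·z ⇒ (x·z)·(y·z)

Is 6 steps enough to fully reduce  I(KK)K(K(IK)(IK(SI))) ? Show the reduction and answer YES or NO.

  start: I(KK)K(K(IK)(IK(SI)))
  step 1: KKK(K(IK)(IK(SI)))
  step 2: K(K(IK)(IK(SI)))
  step 3: K(IK)
  step 4: KK

Answer: YES — reaches normal form KK in 4 ≤ 6 steps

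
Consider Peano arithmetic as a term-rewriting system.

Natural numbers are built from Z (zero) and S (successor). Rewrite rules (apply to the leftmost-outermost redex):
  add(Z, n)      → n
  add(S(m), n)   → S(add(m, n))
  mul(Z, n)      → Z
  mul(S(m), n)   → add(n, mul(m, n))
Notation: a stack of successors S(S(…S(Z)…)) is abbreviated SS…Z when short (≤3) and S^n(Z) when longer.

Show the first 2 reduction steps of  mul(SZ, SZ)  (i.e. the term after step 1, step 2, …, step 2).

  start: mul(SZ, SZ)
  step 1: add(SZ, mul(Z, SZ))
  step 2: S(add(Z, mul(Z, SZ)))

Answer: after 2 steps: S(add(Z, mul(Z, SZ)))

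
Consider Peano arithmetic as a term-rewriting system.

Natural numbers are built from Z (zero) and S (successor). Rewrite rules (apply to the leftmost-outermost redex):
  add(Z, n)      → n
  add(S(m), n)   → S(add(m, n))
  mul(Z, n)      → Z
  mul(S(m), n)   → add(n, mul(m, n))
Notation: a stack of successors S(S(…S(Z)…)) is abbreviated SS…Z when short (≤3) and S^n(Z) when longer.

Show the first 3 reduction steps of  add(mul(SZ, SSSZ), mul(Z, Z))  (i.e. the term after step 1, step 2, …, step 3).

  start: add(mul(SZ, SSSZ), mul(Z, Z))
  →1  add(add(SSSZ, mul(Z, SSSZ)), mul(Z, Z))
  →2  add(S(add(SSZ, mul(Z, SSSZ))), mul(Z, Z))
  →3  S(add(add(SSZ, mul(Z, SSSZ)), mul(Z, Z)))

Answer: after 3 steps: S(add(add(SSZ, mul(Z, SSSZ)), mul(Z, Z)))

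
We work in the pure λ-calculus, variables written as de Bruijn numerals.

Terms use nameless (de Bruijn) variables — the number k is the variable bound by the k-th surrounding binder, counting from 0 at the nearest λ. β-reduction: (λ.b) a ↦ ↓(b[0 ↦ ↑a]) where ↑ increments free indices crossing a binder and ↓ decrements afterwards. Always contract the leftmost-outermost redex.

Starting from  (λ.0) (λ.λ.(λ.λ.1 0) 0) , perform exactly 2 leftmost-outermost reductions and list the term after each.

Answer: after 2 steps: λ.λ.λ.1 0

Reduction:
  start: (λ.0) (λ.λ.(λ.λ.1 0) 0)
  →1  λ.λ.(λ.λ.1 0) 0
  →2  λ.λ.λ.1 0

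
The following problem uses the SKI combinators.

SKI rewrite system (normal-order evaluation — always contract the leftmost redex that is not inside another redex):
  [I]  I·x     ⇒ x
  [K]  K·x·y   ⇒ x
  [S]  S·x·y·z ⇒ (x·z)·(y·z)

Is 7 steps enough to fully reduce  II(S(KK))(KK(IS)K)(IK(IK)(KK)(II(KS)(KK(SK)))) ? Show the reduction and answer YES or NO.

Answer: YES — reaches normal form KK in 6 ≤ 7 steps

Working:
  start: II(S(KK))(KK(IS)K)(IK(IK)(KK)(II(KS)(KK(SK))))
  →1  I(S(KK))(KK(IS)K)(IK(IK)(KK)(II(KS)(KK(SK))))
  →2  S(KK)(KK(IS)K)(IK(IK)(KK)(II(KS)(KK(SK))))
  →3  KK(IK(IK)(KK)(II(KS)(KK(SK))))(KK(IS)K(IK(IK)(KK)(II(KS)(KK(SK)))))
  →4  K(KK(IS)K(IK(IK)(KK)(II(KS)(KK(SK)))))
  →5  K(KK(IK(IK)(KK)(II(KS)(KK(SK)))))
  →6  KK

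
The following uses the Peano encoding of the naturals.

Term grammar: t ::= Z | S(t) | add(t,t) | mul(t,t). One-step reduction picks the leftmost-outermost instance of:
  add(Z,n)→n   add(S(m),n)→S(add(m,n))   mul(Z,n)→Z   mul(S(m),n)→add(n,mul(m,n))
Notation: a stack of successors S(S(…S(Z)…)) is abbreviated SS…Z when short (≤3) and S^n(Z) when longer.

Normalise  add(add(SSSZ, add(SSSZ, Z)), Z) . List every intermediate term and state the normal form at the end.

  start: add(add(SSSZ, add(SSSZ, Z)), Z)
  step 1: add(S(add(SSZ, add(SSSZ, Z))), Z)
  step 2: S(add(add(SSZ, add(SSSZ, Z)), Z))
  step 3: S(add(S(add(SZ, add(SSSZ, Z))), Z))
  step 4: S(S(add(add(SZ, add(SSSZ, Z)), Z)))
  step 5: S(S(add(S(add(Z, add(SSSZ, Z))), Z)))
  step 6: S(S(S(add(add(Z, add(SSSZ, Z)), Z))))
  step 7: S(S(S(add(add(SSSZ, Z), Z))))
  step 8: S(S(S(add(S(add(SSZ, Z)), Z))))
  step 9: S(S(S(S(add(add(SSZ, Z), Z)))))
  step 10: S(S(S(S(add(S(add(SZ, Z)), Z)))))
  step 11: S(S(S(S(S(add(add(SZ, Z), Z))))))
  step 12: S(S(S(S(S(add(S(add(Z, Z)), Z))))))
  step 13: S(S(S(S(S(S(add(add(Z, Z), Z)))))))
  step 14: S(S(S(S(S(S(add(Z, Z)))))))
  step 15: S^6(Z)

Answer: normal form = S^6(Z)  (in 15 steps)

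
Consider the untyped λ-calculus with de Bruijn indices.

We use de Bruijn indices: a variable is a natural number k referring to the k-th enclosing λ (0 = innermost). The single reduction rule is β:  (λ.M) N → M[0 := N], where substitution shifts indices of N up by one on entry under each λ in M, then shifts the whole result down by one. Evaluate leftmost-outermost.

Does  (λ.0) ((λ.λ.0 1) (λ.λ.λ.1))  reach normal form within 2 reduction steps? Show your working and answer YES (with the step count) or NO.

Answer: YES — reaches normal form λ.0 (λ.λ.λ.1) in 2 ≤ 2 steps

Derivation:
  start: (λ.0) ((λ.λ.0 1) (λ.λ.λ.1))
  [1] (λ.λ.0 1) (λ.λ.λ.1)
  [2] λ.0 (λ.λ.λ.1)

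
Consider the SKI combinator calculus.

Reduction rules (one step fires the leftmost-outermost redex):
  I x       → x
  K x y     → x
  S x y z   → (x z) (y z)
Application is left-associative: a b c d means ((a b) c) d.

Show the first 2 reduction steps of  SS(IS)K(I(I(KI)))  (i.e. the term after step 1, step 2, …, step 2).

Answer: after 2 steps: K(I(I(KI)))(ISK(I(I(KI))))

Reduction:
  start: SS(IS)K(I(I(KI)))
  →1  SK(ISK)(I(I(KI)))
  →2  K(I(I(KI)))(ISK(I(I(KI))))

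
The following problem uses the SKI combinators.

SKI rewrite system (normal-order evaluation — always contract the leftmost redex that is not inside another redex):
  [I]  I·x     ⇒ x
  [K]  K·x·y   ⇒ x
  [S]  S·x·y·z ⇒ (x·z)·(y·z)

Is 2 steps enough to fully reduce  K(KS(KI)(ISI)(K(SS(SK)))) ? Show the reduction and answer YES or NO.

  start: K(KS(KI)(ISI)(K(SS(SK))))
  step 1: K(S(ISI)(K(SS(SK))))
  step 2: K(S(SI)(K(SS(SK))))

Answer: YES — reaches normal form K(S(SI)(K(SS(SK)))) in 2 ≤ 2 steps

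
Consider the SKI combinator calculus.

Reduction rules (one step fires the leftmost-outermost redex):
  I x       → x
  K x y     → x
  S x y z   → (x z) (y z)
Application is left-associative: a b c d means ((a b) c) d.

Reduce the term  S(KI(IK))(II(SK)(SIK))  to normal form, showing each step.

Answer: normal form = SI(SK(SIK))  (in 3 steps)

Reduction:
  start: S(KI(IK))(II(SK)(SIK))
  [1] SI(II(SK)(SIK))
  [2] SI(I(SK)(SIK))
  [3] SI(SK(SIK))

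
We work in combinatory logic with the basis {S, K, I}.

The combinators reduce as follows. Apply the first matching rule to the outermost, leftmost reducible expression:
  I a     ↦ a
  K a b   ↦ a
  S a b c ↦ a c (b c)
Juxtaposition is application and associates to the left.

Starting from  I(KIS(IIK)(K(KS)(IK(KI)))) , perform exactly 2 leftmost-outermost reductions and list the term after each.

  start: I(KIS(IIK)(K(KS)(IK(KI))))
  [1] KIS(IIK)(K(KS)(IK(KI)))
  [2] I(IIK)(K(KS)(IK(KI)))

Answer: after 2 steps: I(IIK)(K(KS)(IK(KI)))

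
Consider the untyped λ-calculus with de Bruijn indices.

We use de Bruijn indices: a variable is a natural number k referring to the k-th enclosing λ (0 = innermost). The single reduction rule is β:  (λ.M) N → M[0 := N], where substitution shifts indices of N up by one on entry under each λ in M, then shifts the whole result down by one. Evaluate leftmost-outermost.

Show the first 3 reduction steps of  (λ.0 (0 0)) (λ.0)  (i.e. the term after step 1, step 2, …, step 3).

Answer: after 3 steps: λ.0

Reduction:
  start: (λ.0 (0 0)) (λ.0)
  step 1: (λ.0) ((λ.0) (λ.0))
  step 2: (λ.0) (λ.0)
  step 3: λ.0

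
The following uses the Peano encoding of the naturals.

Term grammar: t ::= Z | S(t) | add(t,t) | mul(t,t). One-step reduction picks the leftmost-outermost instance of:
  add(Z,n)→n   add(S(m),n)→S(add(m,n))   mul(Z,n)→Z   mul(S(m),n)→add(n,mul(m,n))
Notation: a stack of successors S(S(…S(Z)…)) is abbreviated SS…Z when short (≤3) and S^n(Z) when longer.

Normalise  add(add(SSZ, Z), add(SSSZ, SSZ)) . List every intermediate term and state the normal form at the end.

Answer: normal form = S^7(Z)  (in 10 steps)

Working:
  start: add(add(SSZ, Z), add(SSSZ, SSZ))
  step 1: add(S(add(SZ, Z)), add(SSSZ, SSZ))
  step 2: S(add(add(SZ, Z), add(SSSZ, SSZ)))
  step 3: S(add(S(add(Z, Z)), add(SSSZ, SSZ)))
  step 4: S(S(add(add(Z, Z), add(SSSZ, SSZ))))
  step 5: S(S(add(Z, add(SSSZ, SSZ))))
  step 6: S(S(add(SSSZ, SSZ)))
  step 7: S(S(S(add(SSZ, SSZ))))
  step 8: S(S(S(S(add(SZ, SSZ)))))
  step 9: S(S(S(S(S(add(Z, SSZ))))))
  step 10: S^7(Z)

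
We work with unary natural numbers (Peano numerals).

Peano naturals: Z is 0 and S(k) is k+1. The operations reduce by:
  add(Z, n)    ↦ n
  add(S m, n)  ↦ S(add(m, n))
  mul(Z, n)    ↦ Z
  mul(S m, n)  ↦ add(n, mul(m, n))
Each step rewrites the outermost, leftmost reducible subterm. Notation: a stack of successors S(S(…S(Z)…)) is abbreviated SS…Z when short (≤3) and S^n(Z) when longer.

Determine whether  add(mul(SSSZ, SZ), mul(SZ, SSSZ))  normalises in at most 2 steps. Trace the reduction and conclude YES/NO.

  start: add(mul(SSSZ, SZ), mul(SZ, SSSZ))
  [1] add(add(SZ, mul(SSZ, SZ)), mul(SZ, SSSZ))
  [2] add(S(add(Z, mul(SSZ, SZ))), mul(SZ, SSSZ))

Answer: NO — after 2 steps the term is add(S(add(Z, mul(SSZ, SZ))), mul(SZ, SSSZ)), not yet normal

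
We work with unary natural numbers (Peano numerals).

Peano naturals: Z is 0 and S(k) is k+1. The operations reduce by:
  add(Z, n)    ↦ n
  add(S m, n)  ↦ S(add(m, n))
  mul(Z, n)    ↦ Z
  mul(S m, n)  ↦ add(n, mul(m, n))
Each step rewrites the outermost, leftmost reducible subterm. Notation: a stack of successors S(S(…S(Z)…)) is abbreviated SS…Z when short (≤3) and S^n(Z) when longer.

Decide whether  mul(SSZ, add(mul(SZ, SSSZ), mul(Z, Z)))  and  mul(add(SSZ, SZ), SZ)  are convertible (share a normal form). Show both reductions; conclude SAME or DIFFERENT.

Term A:
  start: mul(SSZ, add(mul(SZ, SSSZ), mul(Z, Z)))
  →1  add(add(mul(SZ, SSSZ), mul(Z, Z)), mul(SZ, add(mul(SZ, SSSZ), mul(Z, Z))))
  →2  add(add(add(SSSZ, mul(Z, SSSZ)), mul(Z, Z)), mul(SZ, add(mul(SZ, SSSZ), mul(Z, Z))))
  →3  add(add(S(add(SSZ, mul(Z, SSSZ))), mul(Z, Z)), mul(SZ, add(mul(SZ, SSSZ), mul(Z, Z))))
  →4  add(S(add(add(SSZ, mul(Z, SSSZ)), mul(Z, Z))), mul(SZ, add(mul(SZ, SSSZ), mul(Z, Z))))
  →5  S(add(add(add(SSZ, mul(Z, SSSZ)), mul(Z, Z)), mul(SZ, add(mul(SZ, SSSZ), mul(Z, Z)))))
  →6  S(add(add(S(add(SZ, mul(Z, SSSZ))), mul(Z, Z)), mul(SZ, add(mul(SZ, SSSZ), mul(Z, Z)))))
  →7  S(add(S(add(add(SZ, mul(Z, SSSZ)), mul(Z, Z))), mul(SZ, add(mul(SZ, SSSZ), mul(Z, Z)))))
  →8  S(S(add(add(add(SZ, mul(Z, SSSZ)), mul(Z, Z)), mul(SZ, add(mul(SZ, SSSZ), mul(Z, Z))))))
  →9  S(S(add(add(S(add(Z, mul(Z, SSSZ))), mul(Z, Z)), mul(SZ, add(mul(SZ, SSSZ), mul(Z, Z))))))
  →10  S(S(add(S(add(add(Z, mul(Z, SSSZ)), mul(Z, Z))), mul(SZ, add(mul(SZ, SSSZ), mul(Z, Z))))))
  →11  S(S(S(add(add(add(Z, mul(Z, SSSZ)), mul(Z, Z)), mul(SZ, add(mul(SZ, SSSZ), mul(Z, Z)))))))
  →12  S(S(S(add(add(mul(Z, SSSZ), mul(Z, Z)), mul(SZ, add(mul(SZ, SSSZ), mul(Z, Z)))))))
  →13  S(S(S(add(add(Z, mul(Z, Z)), mul(SZ, add(mul(SZ, SSSZ), mul(Z, Z)))))))
  →14  S(S(S(add(mul(Z, Z), mul(SZ, add(mul(SZ, SSSZ), mul(Z, Z)))))))
  →15  S(S(S(add(Z, mul(SZ, add(mul(SZ, SSSZ), mul(Z, Z)))))))
  →16  S(S(S(mul(SZ, add(mul(SZ, SSSZ), mul(Z, Z))))))
  →17  S(S(S(add(add(mul(SZ, SSSZ), mul(Z, Z)), mul(Z, add(mul(SZ, SSSZ), mul(Z, Z)))))))
  →18  S(S(S(add(add(add(SSSZ, mul(Z, SSSZ)), mul(Z, Z)), mul(Z, add(mul(SZ, SSSZ), mul(Z, Z)))))))
  →19  S(S(S(add(add(S(add(SSZ, mul(Z, SSSZ))), mul(Z, Z)), mul(Z, add(mul(SZ, SSSZ), mul(Z, Z)))))))
  →20  S(S(S(add(S(add(add(SSZ, mul(Z, SSSZ)), mul(Z, Z))), mul(Z, add(mul(SZ, SSSZ), mul(Z, Z)))))))
  →21  S(S(S(S(add(add(add(SSZ, mul(Z, SSSZ)), mul(Z, Z)), mul(Z, add(mul(SZ, SSSZ), mul(Z, Z))))))))
  →22  S(S(S(S(add(add(S(add(SZ, mul(Z, SSSZ))), mul(Z, Z)), mul(Z, add(mul(SZ, SSSZ), mul(Z, Z))))))))
  →23  S(S(S(S(add(S(add(add(SZ, mul(Z, SSSZ)), mul(Z, Z))), mul(Z, add(mul(SZ, SSSZ), mul(Z, Z))))))))
  →24  S(S(S(S(S(add(add(add(SZ, mul(Z, SSSZ)), mul(Z, Z)), mul(Z, add(mul(SZ, SSSZ), mul(Z, Z)))))))))
  →25  S(S(S(S(S(add(add(S(add(Z, mul(Z, SSSZ))), mul(Z, Z)), mul(Z, add(mul(SZ, SSSZ), mul(Z, Z)))))))))
  →26  S(S(S(S(S(add(S(add(add(Z, mul(Z, SSSZ)), mul(Z, Z))), mul(Z, add(mul(SZ, SSSZ), mul(Z, Z)))))))))
  →27  S(S(S(S(S(S(add(add(add(Z, mul(Z, SSSZ)), mul(Z, Z)), mul(Z, add(mul(SZ, SSSZ), mul(Z, Z))))))))))
  →28  S(S(S(S(S(S(add(add(mul(Z, SSSZ), mul(Z, Z)), mul(Z, add(mul(SZ, SSSZ), mul(Z, Z))))))))))
  →29  S(S(S(S(S(S(add(add(Z, mul(Z, Z)), mul(Z, add(mul(SZ, SSSZ), mul(Z, Z))))))))))
  →30  S(S(S(S(S(S(add(mul(Z, Z), mul(Z, add(mul(SZ, SSSZ), mul(Z, Z))))))))))
  →31  S(S(S(S(S(S(add(Z, mul(Z, add(mul(SZ, SSSZ), mul(Z, Z))))))))))
  →32  S(S(S(S(S(S(mul(Z, add(mul(SZ, SSSZ), mul(Z, Z)))))))))
  →33  S^6(Z)

Term B:
  start: mul(add(SSZ, SZ), SZ)
  →1  mul(S(add(SZ, SZ)), SZ)
  →2  add(SZ, mul(add(SZ, SZ), SZ))
  →3  S(add(Z, mul(add(SZ, SZ), SZ)))
  →4  S(mul(add(SZ, SZ), SZ))
  →5  S(mul(S(add(Z, SZ)), SZ))
  →6  S(add(SZ, mul(add(Z, SZ), SZ)))
  →7  S(S(add(Z, mul(add(Z, SZ), SZ))))
  →8  S(S(mul(add(Z, SZ), SZ)))
  →9  S(S(mul(SZ, SZ)))
  →10  S(S(add(SZ, mul(Z, SZ))))
  →11  S(S(S(add(Z, mul(Z, SZ)))))
  →12  S(S(S(mul(Z, SZ))))
  →13  SSSZ

Answer: DIFFERENT — A ⇓ S^6(Z), B ⇓ SSSZ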